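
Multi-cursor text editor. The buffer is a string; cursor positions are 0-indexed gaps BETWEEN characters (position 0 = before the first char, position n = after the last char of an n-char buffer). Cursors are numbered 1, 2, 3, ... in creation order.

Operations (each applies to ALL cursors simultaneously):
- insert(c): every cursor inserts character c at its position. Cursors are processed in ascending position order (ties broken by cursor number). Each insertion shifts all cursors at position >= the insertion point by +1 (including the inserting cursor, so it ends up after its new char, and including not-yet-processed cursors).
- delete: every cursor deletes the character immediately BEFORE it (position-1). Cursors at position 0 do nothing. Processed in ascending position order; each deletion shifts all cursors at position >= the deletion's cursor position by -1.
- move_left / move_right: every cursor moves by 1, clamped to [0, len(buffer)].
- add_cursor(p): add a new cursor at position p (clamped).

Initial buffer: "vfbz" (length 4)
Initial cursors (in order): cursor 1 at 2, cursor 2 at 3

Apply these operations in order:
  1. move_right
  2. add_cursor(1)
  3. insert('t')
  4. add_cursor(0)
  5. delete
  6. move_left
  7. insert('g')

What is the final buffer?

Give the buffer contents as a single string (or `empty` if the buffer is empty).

Answer: ggvfgbgz

Derivation:
After op 1 (move_right): buffer="vfbz" (len 4), cursors c1@3 c2@4, authorship ....
After op 2 (add_cursor(1)): buffer="vfbz" (len 4), cursors c3@1 c1@3 c2@4, authorship ....
After op 3 (insert('t')): buffer="vtfbtzt" (len 7), cursors c3@2 c1@5 c2@7, authorship .3..1.2
After op 4 (add_cursor(0)): buffer="vtfbtzt" (len 7), cursors c4@0 c3@2 c1@5 c2@7, authorship .3..1.2
After op 5 (delete): buffer="vfbz" (len 4), cursors c4@0 c3@1 c1@3 c2@4, authorship ....
After op 6 (move_left): buffer="vfbz" (len 4), cursors c3@0 c4@0 c1@2 c2@3, authorship ....
After op 7 (insert('g')): buffer="ggvfgbgz" (len 8), cursors c3@2 c4@2 c1@5 c2@7, authorship 34..1.2.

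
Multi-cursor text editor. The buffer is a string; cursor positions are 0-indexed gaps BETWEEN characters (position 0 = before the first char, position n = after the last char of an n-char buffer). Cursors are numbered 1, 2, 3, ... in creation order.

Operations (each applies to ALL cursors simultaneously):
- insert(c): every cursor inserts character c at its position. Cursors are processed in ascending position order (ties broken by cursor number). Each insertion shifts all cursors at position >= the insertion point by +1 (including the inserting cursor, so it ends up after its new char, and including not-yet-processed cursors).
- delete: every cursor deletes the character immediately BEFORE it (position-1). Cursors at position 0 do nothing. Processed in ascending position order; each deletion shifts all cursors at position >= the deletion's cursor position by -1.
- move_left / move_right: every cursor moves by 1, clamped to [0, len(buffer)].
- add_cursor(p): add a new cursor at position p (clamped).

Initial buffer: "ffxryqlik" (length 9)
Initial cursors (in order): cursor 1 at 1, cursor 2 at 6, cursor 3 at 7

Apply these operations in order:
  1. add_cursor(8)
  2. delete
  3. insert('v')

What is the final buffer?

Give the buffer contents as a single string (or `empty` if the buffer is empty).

Answer: vfxryvvvk

Derivation:
After op 1 (add_cursor(8)): buffer="ffxryqlik" (len 9), cursors c1@1 c2@6 c3@7 c4@8, authorship .........
After op 2 (delete): buffer="fxryk" (len 5), cursors c1@0 c2@4 c3@4 c4@4, authorship .....
After op 3 (insert('v')): buffer="vfxryvvvk" (len 9), cursors c1@1 c2@8 c3@8 c4@8, authorship 1....234.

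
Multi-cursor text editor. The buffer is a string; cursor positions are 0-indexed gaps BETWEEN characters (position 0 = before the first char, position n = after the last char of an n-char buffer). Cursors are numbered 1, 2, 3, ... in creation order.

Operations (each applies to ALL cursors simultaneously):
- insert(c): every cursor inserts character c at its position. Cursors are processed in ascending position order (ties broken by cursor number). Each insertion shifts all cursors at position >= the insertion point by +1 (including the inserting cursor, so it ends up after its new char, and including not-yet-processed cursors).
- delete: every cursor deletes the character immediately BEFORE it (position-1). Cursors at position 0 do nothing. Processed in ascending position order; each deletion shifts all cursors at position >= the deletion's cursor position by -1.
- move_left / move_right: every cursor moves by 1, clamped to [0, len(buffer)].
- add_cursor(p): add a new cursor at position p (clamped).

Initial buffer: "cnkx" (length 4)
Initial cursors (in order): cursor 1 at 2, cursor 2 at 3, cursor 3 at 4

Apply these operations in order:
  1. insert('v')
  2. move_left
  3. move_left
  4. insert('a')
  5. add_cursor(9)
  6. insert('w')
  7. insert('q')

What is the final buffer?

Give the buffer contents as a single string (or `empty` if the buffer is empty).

Answer: cawqnvawqkvawqxwqv

Derivation:
After op 1 (insert('v')): buffer="cnvkvxv" (len 7), cursors c1@3 c2@5 c3@7, authorship ..1.2.3
After op 2 (move_left): buffer="cnvkvxv" (len 7), cursors c1@2 c2@4 c3@6, authorship ..1.2.3
After op 3 (move_left): buffer="cnvkvxv" (len 7), cursors c1@1 c2@3 c3@5, authorship ..1.2.3
After op 4 (insert('a')): buffer="canvakvaxv" (len 10), cursors c1@2 c2@5 c3@8, authorship .1.12.23.3
After op 5 (add_cursor(9)): buffer="canvakvaxv" (len 10), cursors c1@2 c2@5 c3@8 c4@9, authorship .1.12.23.3
After op 6 (insert('w')): buffer="cawnvawkvawxwv" (len 14), cursors c1@3 c2@7 c3@11 c4@13, authorship .11.122.233.43
After op 7 (insert('q')): buffer="cawqnvawqkvawqxwqv" (len 18), cursors c1@4 c2@9 c3@14 c4@17, authorship .111.1222.2333.443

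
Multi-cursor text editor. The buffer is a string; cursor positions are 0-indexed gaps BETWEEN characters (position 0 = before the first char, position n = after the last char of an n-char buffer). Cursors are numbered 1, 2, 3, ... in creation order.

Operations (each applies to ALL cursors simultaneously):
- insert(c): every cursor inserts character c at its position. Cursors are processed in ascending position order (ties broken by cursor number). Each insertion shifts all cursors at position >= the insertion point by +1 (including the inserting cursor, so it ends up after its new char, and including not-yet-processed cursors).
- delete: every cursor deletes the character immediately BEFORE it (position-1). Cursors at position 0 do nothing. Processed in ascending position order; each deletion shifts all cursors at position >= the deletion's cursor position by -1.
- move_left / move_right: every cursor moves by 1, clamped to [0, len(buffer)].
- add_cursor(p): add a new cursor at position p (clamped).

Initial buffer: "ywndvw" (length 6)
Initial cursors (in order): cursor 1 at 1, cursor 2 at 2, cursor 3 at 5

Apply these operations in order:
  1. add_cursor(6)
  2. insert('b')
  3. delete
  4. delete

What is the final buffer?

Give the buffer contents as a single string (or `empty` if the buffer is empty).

After op 1 (add_cursor(6)): buffer="ywndvw" (len 6), cursors c1@1 c2@2 c3@5 c4@6, authorship ......
After op 2 (insert('b')): buffer="ybwbndvbwb" (len 10), cursors c1@2 c2@4 c3@8 c4@10, authorship .1.2...3.4
After op 3 (delete): buffer="ywndvw" (len 6), cursors c1@1 c2@2 c3@5 c4@6, authorship ......
After op 4 (delete): buffer="nd" (len 2), cursors c1@0 c2@0 c3@2 c4@2, authorship ..

Answer: nd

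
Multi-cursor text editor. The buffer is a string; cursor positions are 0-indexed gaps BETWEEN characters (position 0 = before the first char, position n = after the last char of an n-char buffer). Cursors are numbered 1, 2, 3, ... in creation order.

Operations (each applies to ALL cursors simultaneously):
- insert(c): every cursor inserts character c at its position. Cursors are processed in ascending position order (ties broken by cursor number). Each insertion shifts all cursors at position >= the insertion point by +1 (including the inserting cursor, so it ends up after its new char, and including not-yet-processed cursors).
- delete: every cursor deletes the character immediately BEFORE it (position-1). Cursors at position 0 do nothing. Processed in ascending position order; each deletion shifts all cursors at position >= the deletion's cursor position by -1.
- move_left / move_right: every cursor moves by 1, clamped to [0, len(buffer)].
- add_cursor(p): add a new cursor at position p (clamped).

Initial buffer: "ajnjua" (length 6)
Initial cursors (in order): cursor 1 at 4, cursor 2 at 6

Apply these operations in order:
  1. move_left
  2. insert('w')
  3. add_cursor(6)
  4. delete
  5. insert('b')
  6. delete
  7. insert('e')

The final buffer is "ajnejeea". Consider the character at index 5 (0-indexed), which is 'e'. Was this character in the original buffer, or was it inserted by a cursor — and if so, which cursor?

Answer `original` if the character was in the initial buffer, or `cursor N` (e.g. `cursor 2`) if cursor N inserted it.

After op 1 (move_left): buffer="ajnjua" (len 6), cursors c1@3 c2@5, authorship ......
After op 2 (insert('w')): buffer="ajnwjuwa" (len 8), cursors c1@4 c2@7, authorship ...1..2.
After op 3 (add_cursor(6)): buffer="ajnwjuwa" (len 8), cursors c1@4 c3@6 c2@7, authorship ...1..2.
After op 4 (delete): buffer="ajnja" (len 5), cursors c1@3 c2@4 c3@4, authorship .....
After op 5 (insert('b')): buffer="ajnbjbba" (len 8), cursors c1@4 c2@7 c3@7, authorship ...1.23.
After op 6 (delete): buffer="ajnja" (len 5), cursors c1@3 c2@4 c3@4, authorship .....
After op 7 (insert('e')): buffer="ajnejeea" (len 8), cursors c1@4 c2@7 c3@7, authorship ...1.23.
Authorship (.=original, N=cursor N): . . . 1 . 2 3 .
Index 5: author = 2

Answer: cursor 2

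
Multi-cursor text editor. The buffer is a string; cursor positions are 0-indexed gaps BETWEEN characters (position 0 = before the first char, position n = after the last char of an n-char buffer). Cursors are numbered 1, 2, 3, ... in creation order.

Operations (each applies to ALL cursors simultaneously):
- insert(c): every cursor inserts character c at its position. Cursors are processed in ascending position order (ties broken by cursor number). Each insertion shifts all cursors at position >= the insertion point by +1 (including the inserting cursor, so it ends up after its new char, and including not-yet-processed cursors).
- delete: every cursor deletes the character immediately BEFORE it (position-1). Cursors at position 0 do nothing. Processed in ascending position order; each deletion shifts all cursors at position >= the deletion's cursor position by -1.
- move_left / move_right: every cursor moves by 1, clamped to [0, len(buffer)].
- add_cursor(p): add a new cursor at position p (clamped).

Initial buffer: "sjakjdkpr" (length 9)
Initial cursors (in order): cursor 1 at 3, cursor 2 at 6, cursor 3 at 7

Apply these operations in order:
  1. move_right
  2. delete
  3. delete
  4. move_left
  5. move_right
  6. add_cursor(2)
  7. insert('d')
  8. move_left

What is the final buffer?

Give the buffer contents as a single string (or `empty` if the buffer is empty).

After op 1 (move_right): buffer="sjakjdkpr" (len 9), cursors c1@4 c2@7 c3@8, authorship .........
After op 2 (delete): buffer="sjajdr" (len 6), cursors c1@3 c2@5 c3@5, authorship ......
After op 3 (delete): buffer="sjr" (len 3), cursors c1@2 c2@2 c3@2, authorship ...
After op 4 (move_left): buffer="sjr" (len 3), cursors c1@1 c2@1 c3@1, authorship ...
After op 5 (move_right): buffer="sjr" (len 3), cursors c1@2 c2@2 c3@2, authorship ...
After op 6 (add_cursor(2)): buffer="sjr" (len 3), cursors c1@2 c2@2 c3@2 c4@2, authorship ...
After op 7 (insert('d')): buffer="sjddddr" (len 7), cursors c1@6 c2@6 c3@6 c4@6, authorship ..1234.
After op 8 (move_left): buffer="sjddddr" (len 7), cursors c1@5 c2@5 c3@5 c4@5, authorship ..1234.

Answer: sjddddr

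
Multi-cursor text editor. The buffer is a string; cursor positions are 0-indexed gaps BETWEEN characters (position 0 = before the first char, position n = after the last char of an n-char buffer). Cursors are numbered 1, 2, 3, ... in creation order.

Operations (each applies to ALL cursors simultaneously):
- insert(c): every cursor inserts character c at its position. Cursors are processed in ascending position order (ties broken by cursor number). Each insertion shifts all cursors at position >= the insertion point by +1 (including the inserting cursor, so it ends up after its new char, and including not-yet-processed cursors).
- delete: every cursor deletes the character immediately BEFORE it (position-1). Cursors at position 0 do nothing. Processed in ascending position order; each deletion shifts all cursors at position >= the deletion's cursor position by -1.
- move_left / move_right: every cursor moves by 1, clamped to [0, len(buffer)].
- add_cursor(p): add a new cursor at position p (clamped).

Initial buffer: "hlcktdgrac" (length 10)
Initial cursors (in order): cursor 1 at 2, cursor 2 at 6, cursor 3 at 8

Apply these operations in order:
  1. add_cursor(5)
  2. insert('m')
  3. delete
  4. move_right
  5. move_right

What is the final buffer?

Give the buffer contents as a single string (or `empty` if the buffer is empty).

Answer: hlcktdgrac

Derivation:
After op 1 (add_cursor(5)): buffer="hlcktdgrac" (len 10), cursors c1@2 c4@5 c2@6 c3@8, authorship ..........
After op 2 (insert('m')): buffer="hlmcktmdmgrmac" (len 14), cursors c1@3 c4@7 c2@9 c3@12, authorship ..1...4.2..3..
After op 3 (delete): buffer="hlcktdgrac" (len 10), cursors c1@2 c4@5 c2@6 c3@8, authorship ..........
After op 4 (move_right): buffer="hlcktdgrac" (len 10), cursors c1@3 c4@6 c2@7 c3@9, authorship ..........
After op 5 (move_right): buffer="hlcktdgrac" (len 10), cursors c1@4 c4@7 c2@8 c3@10, authorship ..........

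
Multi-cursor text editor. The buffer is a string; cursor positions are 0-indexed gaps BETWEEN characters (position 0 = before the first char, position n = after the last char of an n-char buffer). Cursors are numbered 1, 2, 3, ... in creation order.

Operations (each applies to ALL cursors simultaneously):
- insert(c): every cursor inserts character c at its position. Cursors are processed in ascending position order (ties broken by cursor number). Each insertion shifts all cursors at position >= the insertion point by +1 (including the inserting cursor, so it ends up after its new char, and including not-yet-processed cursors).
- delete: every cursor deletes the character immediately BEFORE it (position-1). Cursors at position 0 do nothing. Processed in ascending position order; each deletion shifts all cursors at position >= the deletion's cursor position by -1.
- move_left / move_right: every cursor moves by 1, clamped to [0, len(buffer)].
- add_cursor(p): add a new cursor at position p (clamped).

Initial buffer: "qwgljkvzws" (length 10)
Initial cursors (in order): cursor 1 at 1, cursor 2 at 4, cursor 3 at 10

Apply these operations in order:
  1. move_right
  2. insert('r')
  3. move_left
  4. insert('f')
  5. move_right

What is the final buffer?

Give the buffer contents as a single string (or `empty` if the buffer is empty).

Answer: qwfrgljfrkvzwsfr

Derivation:
After op 1 (move_right): buffer="qwgljkvzws" (len 10), cursors c1@2 c2@5 c3@10, authorship ..........
After op 2 (insert('r')): buffer="qwrgljrkvzwsr" (len 13), cursors c1@3 c2@7 c3@13, authorship ..1...2.....3
After op 3 (move_left): buffer="qwrgljrkvzwsr" (len 13), cursors c1@2 c2@6 c3@12, authorship ..1...2.....3
After op 4 (insert('f')): buffer="qwfrgljfrkvzwsfr" (len 16), cursors c1@3 c2@8 c3@15, authorship ..11...22.....33
After op 5 (move_right): buffer="qwfrgljfrkvzwsfr" (len 16), cursors c1@4 c2@9 c3@16, authorship ..11...22.....33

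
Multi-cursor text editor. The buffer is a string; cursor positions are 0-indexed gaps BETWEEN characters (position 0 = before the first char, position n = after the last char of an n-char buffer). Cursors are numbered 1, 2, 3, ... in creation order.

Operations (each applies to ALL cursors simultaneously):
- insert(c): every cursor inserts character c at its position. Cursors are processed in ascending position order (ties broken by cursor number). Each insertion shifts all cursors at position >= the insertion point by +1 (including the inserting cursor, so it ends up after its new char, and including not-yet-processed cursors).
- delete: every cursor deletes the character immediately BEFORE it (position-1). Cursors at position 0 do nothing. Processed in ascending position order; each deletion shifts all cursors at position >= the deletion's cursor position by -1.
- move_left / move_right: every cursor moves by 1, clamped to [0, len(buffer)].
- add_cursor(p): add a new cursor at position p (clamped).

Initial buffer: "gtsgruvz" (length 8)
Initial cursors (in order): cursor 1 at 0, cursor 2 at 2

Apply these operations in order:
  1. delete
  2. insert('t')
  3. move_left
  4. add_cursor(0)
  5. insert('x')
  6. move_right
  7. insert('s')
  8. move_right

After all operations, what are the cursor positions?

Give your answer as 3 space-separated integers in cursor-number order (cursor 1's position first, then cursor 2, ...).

Answer: 6 10 6

Derivation:
After op 1 (delete): buffer="gsgruvz" (len 7), cursors c1@0 c2@1, authorship .......
After op 2 (insert('t')): buffer="tgtsgruvz" (len 9), cursors c1@1 c2@3, authorship 1.2......
After op 3 (move_left): buffer="tgtsgruvz" (len 9), cursors c1@0 c2@2, authorship 1.2......
After op 4 (add_cursor(0)): buffer="tgtsgruvz" (len 9), cursors c1@0 c3@0 c2@2, authorship 1.2......
After op 5 (insert('x')): buffer="xxtgxtsgruvz" (len 12), cursors c1@2 c3@2 c2@5, authorship 131.22......
After op 6 (move_right): buffer="xxtgxtsgruvz" (len 12), cursors c1@3 c3@3 c2@6, authorship 131.22......
After op 7 (insert('s')): buffer="xxtssgxtssgruvz" (len 15), cursors c1@5 c3@5 c2@9, authorship 13113.222......
After op 8 (move_right): buffer="xxtssgxtssgruvz" (len 15), cursors c1@6 c3@6 c2@10, authorship 13113.222......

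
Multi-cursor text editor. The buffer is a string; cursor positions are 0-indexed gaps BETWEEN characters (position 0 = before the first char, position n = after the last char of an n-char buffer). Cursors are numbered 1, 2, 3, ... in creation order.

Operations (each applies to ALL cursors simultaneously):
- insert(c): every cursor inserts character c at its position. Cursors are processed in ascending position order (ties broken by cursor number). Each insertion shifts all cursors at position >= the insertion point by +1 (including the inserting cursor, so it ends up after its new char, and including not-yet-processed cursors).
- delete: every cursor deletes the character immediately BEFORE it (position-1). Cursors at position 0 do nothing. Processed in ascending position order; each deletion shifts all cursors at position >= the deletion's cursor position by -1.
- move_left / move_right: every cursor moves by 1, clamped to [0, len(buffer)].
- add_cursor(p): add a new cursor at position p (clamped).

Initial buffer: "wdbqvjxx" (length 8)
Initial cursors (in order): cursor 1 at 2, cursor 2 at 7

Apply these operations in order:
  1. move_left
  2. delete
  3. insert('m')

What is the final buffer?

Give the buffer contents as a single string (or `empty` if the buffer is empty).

After op 1 (move_left): buffer="wdbqvjxx" (len 8), cursors c1@1 c2@6, authorship ........
After op 2 (delete): buffer="dbqvxx" (len 6), cursors c1@0 c2@4, authorship ......
After op 3 (insert('m')): buffer="mdbqvmxx" (len 8), cursors c1@1 c2@6, authorship 1....2..

Answer: mdbqvmxx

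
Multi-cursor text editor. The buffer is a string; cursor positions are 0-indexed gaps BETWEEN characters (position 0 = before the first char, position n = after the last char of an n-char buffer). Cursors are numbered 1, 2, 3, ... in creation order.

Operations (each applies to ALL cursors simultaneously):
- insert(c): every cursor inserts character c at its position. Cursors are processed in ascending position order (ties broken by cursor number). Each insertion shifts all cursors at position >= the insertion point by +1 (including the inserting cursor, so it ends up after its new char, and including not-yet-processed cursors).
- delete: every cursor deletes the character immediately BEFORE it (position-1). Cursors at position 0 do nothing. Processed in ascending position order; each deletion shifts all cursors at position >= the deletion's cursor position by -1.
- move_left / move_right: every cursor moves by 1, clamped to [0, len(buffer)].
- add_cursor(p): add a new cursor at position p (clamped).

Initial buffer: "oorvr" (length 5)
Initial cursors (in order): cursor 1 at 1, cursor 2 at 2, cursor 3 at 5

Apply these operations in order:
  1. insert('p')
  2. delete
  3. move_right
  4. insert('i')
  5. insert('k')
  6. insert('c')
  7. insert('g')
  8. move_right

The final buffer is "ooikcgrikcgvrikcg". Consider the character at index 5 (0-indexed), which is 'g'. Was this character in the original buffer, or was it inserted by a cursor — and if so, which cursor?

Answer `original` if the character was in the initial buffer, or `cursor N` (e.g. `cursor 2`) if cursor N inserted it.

After op 1 (insert('p')): buffer="opoprvrp" (len 8), cursors c1@2 c2@4 c3@8, authorship .1.2...3
After op 2 (delete): buffer="oorvr" (len 5), cursors c1@1 c2@2 c3@5, authorship .....
After op 3 (move_right): buffer="oorvr" (len 5), cursors c1@2 c2@3 c3@5, authorship .....
After op 4 (insert('i')): buffer="ooirivri" (len 8), cursors c1@3 c2@5 c3@8, authorship ..1.2..3
After op 5 (insert('k')): buffer="ooikrikvrik" (len 11), cursors c1@4 c2@7 c3@11, authorship ..11.22..33
After op 6 (insert('c')): buffer="ooikcrikcvrikc" (len 14), cursors c1@5 c2@9 c3@14, authorship ..111.222..333
After op 7 (insert('g')): buffer="ooikcgrikcgvrikcg" (len 17), cursors c1@6 c2@11 c3@17, authorship ..1111.2222..3333
After op 8 (move_right): buffer="ooikcgrikcgvrikcg" (len 17), cursors c1@7 c2@12 c3@17, authorship ..1111.2222..3333
Authorship (.=original, N=cursor N): . . 1 1 1 1 . 2 2 2 2 . . 3 3 3 3
Index 5: author = 1

Answer: cursor 1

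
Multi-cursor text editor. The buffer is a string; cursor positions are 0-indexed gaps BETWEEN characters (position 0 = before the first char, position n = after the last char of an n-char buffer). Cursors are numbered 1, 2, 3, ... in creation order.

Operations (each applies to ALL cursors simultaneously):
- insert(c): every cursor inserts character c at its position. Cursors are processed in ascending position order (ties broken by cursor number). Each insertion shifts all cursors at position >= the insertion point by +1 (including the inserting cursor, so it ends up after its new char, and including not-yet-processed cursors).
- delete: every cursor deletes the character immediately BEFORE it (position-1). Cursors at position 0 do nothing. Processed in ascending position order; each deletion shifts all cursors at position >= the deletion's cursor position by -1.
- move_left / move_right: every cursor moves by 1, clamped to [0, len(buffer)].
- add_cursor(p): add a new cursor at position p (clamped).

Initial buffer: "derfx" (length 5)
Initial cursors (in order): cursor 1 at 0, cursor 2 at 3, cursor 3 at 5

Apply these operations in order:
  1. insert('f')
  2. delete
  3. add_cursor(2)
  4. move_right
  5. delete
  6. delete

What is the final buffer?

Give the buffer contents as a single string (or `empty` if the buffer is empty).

After op 1 (insert('f')): buffer="fderffxf" (len 8), cursors c1@1 c2@5 c3@8, authorship 1...2..3
After op 2 (delete): buffer="derfx" (len 5), cursors c1@0 c2@3 c3@5, authorship .....
After op 3 (add_cursor(2)): buffer="derfx" (len 5), cursors c1@0 c4@2 c2@3 c3@5, authorship .....
After op 4 (move_right): buffer="derfx" (len 5), cursors c1@1 c4@3 c2@4 c3@5, authorship .....
After op 5 (delete): buffer="e" (len 1), cursors c1@0 c2@1 c3@1 c4@1, authorship .
After op 6 (delete): buffer="" (len 0), cursors c1@0 c2@0 c3@0 c4@0, authorship 

Answer: empty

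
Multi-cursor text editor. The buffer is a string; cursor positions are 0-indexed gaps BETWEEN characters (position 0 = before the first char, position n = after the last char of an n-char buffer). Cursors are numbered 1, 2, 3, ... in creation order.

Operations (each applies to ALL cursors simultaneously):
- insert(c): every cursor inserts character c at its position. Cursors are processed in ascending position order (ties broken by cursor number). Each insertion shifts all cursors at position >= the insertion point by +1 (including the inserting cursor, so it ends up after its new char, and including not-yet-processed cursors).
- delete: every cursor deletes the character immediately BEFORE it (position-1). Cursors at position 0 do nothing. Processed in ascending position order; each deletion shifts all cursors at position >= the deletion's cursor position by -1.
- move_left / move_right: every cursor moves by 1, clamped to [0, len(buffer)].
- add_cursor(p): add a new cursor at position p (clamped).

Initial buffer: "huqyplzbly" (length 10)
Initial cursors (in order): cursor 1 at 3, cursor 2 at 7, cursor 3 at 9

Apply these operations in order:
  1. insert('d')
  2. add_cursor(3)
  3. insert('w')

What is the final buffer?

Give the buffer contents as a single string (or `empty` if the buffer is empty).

After op 1 (insert('d')): buffer="huqdyplzdbldy" (len 13), cursors c1@4 c2@9 c3@12, authorship ...1....2..3.
After op 2 (add_cursor(3)): buffer="huqdyplzdbldy" (len 13), cursors c4@3 c1@4 c2@9 c3@12, authorship ...1....2..3.
After op 3 (insert('w')): buffer="huqwdwyplzdwbldwy" (len 17), cursors c4@4 c1@6 c2@12 c3@16, authorship ...411....22..33.

Answer: huqwdwyplzdwbldwy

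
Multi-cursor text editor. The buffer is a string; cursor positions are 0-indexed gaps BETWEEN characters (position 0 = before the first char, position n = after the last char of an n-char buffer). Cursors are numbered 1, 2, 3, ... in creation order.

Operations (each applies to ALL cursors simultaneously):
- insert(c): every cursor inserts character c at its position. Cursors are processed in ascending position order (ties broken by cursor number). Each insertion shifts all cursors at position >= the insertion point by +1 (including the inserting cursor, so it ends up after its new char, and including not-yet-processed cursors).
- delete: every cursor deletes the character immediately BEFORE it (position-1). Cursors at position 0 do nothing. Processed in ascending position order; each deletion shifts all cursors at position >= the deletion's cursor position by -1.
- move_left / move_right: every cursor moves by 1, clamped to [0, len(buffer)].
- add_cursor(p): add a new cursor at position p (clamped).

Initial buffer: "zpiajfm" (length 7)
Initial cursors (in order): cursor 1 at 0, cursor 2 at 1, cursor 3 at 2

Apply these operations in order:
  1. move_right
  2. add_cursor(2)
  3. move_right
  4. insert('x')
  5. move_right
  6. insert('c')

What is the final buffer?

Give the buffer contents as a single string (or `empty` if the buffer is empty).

Answer: zpxicxxaccxjcfm

Derivation:
After op 1 (move_right): buffer="zpiajfm" (len 7), cursors c1@1 c2@2 c3@3, authorship .......
After op 2 (add_cursor(2)): buffer="zpiajfm" (len 7), cursors c1@1 c2@2 c4@2 c3@3, authorship .......
After op 3 (move_right): buffer="zpiajfm" (len 7), cursors c1@2 c2@3 c4@3 c3@4, authorship .......
After op 4 (insert('x')): buffer="zpxixxaxjfm" (len 11), cursors c1@3 c2@6 c4@6 c3@8, authorship ..1.24.3...
After op 5 (move_right): buffer="zpxixxaxjfm" (len 11), cursors c1@4 c2@7 c4@7 c3@9, authorship ..1.24.3...
After op 6 (insert('c')): buffer="zpxicxxaccxjcfm" (len 15), cursors c1@5 c2@10 c4@10 c3@13, authorship ..1.124.243.3..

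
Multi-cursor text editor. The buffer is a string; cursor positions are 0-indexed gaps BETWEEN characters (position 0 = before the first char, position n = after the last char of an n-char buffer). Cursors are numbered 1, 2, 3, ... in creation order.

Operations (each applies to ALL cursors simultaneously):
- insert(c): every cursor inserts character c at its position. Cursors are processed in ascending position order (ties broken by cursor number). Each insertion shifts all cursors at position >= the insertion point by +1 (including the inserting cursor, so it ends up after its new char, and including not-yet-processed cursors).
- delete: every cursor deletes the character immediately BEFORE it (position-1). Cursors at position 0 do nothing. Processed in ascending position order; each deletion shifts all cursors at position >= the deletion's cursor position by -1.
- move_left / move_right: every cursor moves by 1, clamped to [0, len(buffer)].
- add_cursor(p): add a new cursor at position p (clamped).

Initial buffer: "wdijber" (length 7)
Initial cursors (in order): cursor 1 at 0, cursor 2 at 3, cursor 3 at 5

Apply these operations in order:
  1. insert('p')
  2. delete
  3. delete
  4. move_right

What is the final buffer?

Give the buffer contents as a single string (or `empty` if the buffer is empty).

After op 1 (insert('p')): buffer="pwdipjbper" (len 10), cursors c1@1 c2@5 c3@8, authorship 1...2..3..
After op 2 (delete): buffer="wdijber" (len 7), cursors c1@0 c2@3 c3@5, authorship .......
After op 3 (delete): buffer="wdjer" (len 5), cursors c1@0 c2@2 c3@3, authorship .....
After op 4 (move_right): buffer="wdjer" (len 5), cursors c1@1 c2@3 c3@4, authorship .....

Answer: wdjer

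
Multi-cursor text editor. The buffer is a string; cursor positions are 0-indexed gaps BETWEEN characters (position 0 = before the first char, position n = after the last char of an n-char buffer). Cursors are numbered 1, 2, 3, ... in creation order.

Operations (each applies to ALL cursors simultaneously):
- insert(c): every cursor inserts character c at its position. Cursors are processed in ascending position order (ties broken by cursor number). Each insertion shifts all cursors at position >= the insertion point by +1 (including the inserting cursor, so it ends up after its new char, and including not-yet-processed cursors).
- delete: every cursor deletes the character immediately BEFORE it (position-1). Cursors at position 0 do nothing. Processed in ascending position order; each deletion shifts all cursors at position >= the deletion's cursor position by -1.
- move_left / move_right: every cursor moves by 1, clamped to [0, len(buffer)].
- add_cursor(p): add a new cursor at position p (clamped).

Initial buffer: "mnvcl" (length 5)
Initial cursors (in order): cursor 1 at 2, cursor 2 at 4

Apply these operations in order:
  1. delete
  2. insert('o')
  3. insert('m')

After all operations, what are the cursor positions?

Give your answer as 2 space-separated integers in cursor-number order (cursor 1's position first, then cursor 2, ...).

After op 1 (delete): buffer="mvl" (len 3), cursors c1@1 c2@2, authorship ...
After op 2 (insert('o')): buffer="movol" (len 5), cursors c1@2 c2@4, authorship .1.2.
After op 3 (insert('m')): buffer="momvoml" (len 7), cursors c1@3 c2@6, authorship .11.22.

Answer: 3 6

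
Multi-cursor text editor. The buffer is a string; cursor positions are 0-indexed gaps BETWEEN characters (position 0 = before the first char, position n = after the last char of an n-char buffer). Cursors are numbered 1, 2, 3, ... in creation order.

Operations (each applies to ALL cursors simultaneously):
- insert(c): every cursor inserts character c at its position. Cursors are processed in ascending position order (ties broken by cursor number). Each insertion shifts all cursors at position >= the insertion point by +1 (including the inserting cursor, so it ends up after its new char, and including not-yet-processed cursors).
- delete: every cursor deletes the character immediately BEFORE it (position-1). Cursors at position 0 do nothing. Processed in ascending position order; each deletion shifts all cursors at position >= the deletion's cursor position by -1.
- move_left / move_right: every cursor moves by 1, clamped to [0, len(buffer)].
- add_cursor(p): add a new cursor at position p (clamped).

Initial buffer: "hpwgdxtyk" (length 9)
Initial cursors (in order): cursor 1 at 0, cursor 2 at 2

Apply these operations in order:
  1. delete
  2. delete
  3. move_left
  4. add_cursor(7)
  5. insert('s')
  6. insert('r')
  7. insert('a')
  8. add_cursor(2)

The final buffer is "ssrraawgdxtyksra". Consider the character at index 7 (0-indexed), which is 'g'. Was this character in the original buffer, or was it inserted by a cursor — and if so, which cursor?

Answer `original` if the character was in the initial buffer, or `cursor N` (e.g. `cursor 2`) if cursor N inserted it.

Answer: original

Derivation:
After op 1 (delete): buffer="hwgdxtyk" (len 8), cursors c1@0 c2@1, authorship ........
After op 2 (delete): buffer="wgdxtyk" (len 7), cursors c1@0 c2@0, authorship .......
After op 3 (move_left): buffer="wgdxtyk" (len 7), cursors c1@0 c2@0, authorship .......
After op 4 (add_cursor(7)): buffer="wgdxtyk" (len 7), cursors c1@0 c2@0 c3@7, authorship .......
After op 5 (insert('s')): buffer="sswgdxtyks" (len 10), cursors c1@2 c2@2 c3@10, authorship 12.......3
After op 6 (insert('r')): buffer="ssrrwgdxtyksr" (len 13), cursors c1@4 c2@4 c3@13, authorship 1212.......33
After op 7 (insert('a')): buffer="ssrraawgdxtyksra" (len 16), cursors c1@6 c2@6 c3@16, authorship 121212.......333
After op 8 (add_cursor(2)): buffer="ssrraawgdxtyksra" (len 16), cursors c4@2 c1@6 c2@6 c3@16, authorship 121212.......333
Authorship (.=original, N=cursor N): 1 2 1 2 1 2 . . . . . . . 3 3 3
Index 7: author = original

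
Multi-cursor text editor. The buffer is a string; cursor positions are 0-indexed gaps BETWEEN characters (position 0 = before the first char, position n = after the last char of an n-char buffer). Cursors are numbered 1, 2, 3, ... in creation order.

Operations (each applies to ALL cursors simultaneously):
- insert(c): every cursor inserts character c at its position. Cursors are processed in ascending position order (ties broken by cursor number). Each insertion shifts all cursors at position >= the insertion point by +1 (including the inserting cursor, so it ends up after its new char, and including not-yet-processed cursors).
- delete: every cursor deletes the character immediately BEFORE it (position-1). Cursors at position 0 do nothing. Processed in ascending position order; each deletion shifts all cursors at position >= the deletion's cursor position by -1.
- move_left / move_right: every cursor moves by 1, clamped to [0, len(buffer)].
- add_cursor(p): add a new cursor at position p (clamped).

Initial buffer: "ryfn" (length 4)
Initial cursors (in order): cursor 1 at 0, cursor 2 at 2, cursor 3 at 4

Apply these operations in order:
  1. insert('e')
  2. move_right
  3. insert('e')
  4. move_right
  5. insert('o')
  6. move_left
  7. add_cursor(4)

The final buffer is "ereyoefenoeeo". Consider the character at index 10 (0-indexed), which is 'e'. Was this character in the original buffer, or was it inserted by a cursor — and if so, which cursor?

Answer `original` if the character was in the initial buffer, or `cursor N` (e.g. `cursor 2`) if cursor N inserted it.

Answer: cursor 3

Derivation:
After op 1 (insert('e')): buffer="eryefne" (len 7), cursors c1@1 c2@4 c3@7, authorship 1..2..3
After op 2 (move_right): buffer="eryefne" (len 7), cursors c1@2 c2@5 c3@7, authorship 1..2..3
After op 3 (insert('e')): buffer="ereyefenee" (len 10), cursors c1@3 c2@7 c3@10, authorship 1.1.2.2.33
After op 4 (move_right): buffer="ereyefenee" (len 10), cursors c1@4 c2@8 c3@10, authorship 1.1.2.2.33
After op 5 (insert('o')): buffer="ereyoefenoeeo" (len 13), cursors c1@5 c2@10 c3@13, authorship 1.1.12.2.2333
After op 6 (move_left): buffer="ereyoefenoeeo" (len 13), cursors c1@4 c2@9 c3@12, authorship 1.1.12.2.2333
After op 7 (add_cursor(4)): buffer="ereyoefenoeeo" (len 13), cursors c1@4 c4@4 c2@9 c3@12, authorship 1.1.12.2.2333
Authorship (.=original, N=cursor N): 1 . 1 . 1 2 . 2 . 2 3 3 3
Index 10: author = 3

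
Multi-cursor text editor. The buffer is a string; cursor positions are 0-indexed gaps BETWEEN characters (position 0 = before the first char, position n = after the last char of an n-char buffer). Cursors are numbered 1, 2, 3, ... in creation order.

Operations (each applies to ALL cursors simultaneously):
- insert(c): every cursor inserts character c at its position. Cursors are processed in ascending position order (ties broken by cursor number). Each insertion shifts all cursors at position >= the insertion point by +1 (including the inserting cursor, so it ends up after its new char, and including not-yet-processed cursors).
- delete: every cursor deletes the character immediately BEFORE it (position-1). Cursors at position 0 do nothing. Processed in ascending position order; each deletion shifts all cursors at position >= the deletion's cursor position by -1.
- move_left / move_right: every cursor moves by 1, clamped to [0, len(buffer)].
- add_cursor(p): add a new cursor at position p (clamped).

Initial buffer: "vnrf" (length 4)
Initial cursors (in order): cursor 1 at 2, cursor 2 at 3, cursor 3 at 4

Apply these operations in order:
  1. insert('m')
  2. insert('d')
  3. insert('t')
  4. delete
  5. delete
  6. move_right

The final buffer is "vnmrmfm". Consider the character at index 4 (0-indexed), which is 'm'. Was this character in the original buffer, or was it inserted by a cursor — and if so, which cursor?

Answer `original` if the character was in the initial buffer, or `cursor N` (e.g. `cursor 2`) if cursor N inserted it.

After op 1 (insert('m')): buffer="vnmrmfm" (len 7), cursors c1@3 c2@5 c3@7, authorship ..1.2.3
After op 2 (insert('d')): buffer="vnmdrmdfmd" (len 10), cursors c1@4 c2@7 c3@10, authorship ..11.22.33
After op 3 (insert('t')): buffer="vnmdtrmdtfmdt" (len 13), cursors c1@5 c2@9 c3@13, authorship ..111.222.333
After op 4 (delete): buffer="vnmdrmdfmd" (len 10), cursors c1@4 c2@7 c3@10, authorship ..11.22.33
After op 5 (delete): buffer="vnmrmfm" (len 7), cursors c1@3 c2@5 c3@7, authorship ..1.2.3
After op 6 (move_right): buffer="vnmrmfm" (len 7), cursors c1@4 c2@6 c3@7, authorship ..1.2.3
Authorship (.=original, N=cursor N): . . 1 . 2 . 3
Index 4: author = 2

Answer: cursor 2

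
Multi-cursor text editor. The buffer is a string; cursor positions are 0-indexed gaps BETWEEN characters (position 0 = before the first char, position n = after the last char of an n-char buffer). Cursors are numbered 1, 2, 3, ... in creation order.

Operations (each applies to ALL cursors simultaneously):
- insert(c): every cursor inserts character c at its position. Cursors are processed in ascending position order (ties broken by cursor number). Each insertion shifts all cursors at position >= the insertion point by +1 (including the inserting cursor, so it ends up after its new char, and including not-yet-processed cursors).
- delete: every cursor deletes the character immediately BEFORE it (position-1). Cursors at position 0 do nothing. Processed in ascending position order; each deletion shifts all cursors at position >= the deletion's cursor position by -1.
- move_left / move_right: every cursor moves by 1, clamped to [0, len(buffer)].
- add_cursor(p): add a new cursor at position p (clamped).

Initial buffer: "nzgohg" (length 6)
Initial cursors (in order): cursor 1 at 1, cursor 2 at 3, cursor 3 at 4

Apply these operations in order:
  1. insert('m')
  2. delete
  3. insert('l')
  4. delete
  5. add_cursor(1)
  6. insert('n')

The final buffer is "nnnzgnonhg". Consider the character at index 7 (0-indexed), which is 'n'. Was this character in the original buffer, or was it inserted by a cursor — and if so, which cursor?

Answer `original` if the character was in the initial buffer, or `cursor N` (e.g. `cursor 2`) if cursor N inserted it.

Answer: cursor 3

Derivation:
After op 1 (insert('m')): buffer="nmzgmomhg" (len 9), cursors c1@2 c2@5 c3@7, authorship .1..2.3..
After op 2 (delete): buffer="nzgohg" (len 6), cursors c1@1 c2@3 c3@4, authorship ......
After op 3 (insert('l')): buffer="nlzglolhg" (len 9), cursors c1@2 c2@5 c3@7, authorship .1..2.3..
After op 4 (delete): buffer="nzgohg" (len 6), cursors c1@1 c2@3 c3@4, authorship ......
After op 5 (add_cursor(1)): buffer="nzgohg" (len 6), cursors c1@1 c4@1 c2@3 c3@4, authorship ......
After op 6 (insert('n')): buffer="nnnzgnonhg" (len 10), cursors c1@3 c4@3 c2@6 c3@8, authorship .14..2.3..
Authorship (.=original, N=cursor N): . 1 4 . . 2 . 3 . .
Index 7: author = 3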